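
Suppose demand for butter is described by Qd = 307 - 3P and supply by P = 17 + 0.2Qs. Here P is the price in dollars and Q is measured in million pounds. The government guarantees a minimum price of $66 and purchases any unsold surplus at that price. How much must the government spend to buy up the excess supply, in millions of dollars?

8976

Rearranging supply gives Qs = 5P - 85. Equilibrium: 307 - 3P = 5P - 85, so 392 = 8P and P* = 49, Q* = 160.
The floor of 66 is above the equilibrium price 49, so it binds.
At P = 66: Qd = 307 - 3·66 = 109 and Qs = 5·66 - 85 = 245.
Surplus = Qs - Qd = 136.
Government expenditure = surplus × support price = 136 × 66 = 8976.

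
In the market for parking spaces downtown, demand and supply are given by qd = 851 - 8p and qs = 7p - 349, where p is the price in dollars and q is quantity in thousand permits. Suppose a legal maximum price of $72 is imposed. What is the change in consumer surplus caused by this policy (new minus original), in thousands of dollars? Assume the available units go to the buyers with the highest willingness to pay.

Equilibrium: 851 - 8p = 7p - 349, so 1200 = 15p and p* = 80, q* = 211.
Because the ceiling (72) lies below the market-clearing price, it is binding.
At p = 72: qd = 851 - 8·72 = 275 and qs = 7·72 - 349 = 155.
Consumer surplus without the control is ½ · (106.375 - 80) · 211 = 2782.5625.
With the ceiling, 155 units are sold at 72 (assume they go to the highest-value buyers). The demand price at q = 155 is 87, so CS = ½ · [(106.375 - 72) + (87 - 72)] · 155 = 3826.5625.
Change in consumer surplus = 3826.5625 - 2782.5625 = 1044.

1044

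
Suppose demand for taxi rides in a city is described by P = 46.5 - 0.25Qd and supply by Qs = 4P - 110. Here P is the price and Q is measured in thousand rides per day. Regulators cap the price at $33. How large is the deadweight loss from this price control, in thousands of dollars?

64

Rearranging demand gives Qd = 186 - 4P. Setting quantity demanded equal to quantity supplied, 186 - 4P = 4P - 110, gives P* = 37 and Q* = 38.
Since 33 < 37, the ceiling is binding.
At P = 33: Qd = 186 - 4·33 = 54 and Qs = 4·33 - 110 = 22.
Quantity traded falls to 22. At Q = 22 the demand price is (186 - 22)/4 = 41 and the supply price is (110 + 22)/4 = 33.
Deadweight loss = ½ · (41 - 33) · (38 - 22) = ½ · 8 · 16 = 64.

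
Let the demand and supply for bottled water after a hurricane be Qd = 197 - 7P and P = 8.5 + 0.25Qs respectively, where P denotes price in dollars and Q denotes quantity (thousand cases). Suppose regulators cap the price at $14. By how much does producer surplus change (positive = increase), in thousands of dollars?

Rearranging supply gives Qs = 4P - 34. Setting quantity demanded equal to quantity supplied, 197 - 7P = 4P - 34, gives P* = 21 and Q* = 50.
The ceiling of 14 is below the equilibrium price 21, so it binds.
At P = 14: Qd = 197 - 7·14 = 99 and Qs = 4·14 - 34 = 22.
Producer surplus without the control is ½ · (21 - 8.5) · 50 = 312.5.
With the ceiling, producers sell 22 units at 14, so PS = ½ · (14 - 8.5) · 22 = 60.5.
Change in producer surplus = 60.5 - 312.5 = -252.

-252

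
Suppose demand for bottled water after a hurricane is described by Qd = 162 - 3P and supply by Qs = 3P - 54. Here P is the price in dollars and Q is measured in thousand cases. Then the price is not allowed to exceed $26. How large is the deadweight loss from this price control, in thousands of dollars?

300

Without the control the market clears where 162 - 3P = 3P - 54, i.e. P* = 36 and Q* = 54.
Because the ceiling (26) lies below the market-clearing price, it is binding.
At P = 26: Qd = 162 - 3·26 = 84 and Qs = 3·26 - 54 = 24.
Quantity traded falls to 24. At Q = 24 the demand price is (162 - 24)/3 = 46 and the supply price is (54 + 24)/3 = 26.
Deadweight loss = ½ · (46 - 26) · (54 - 24) = ½ · 20 · 30 = 300.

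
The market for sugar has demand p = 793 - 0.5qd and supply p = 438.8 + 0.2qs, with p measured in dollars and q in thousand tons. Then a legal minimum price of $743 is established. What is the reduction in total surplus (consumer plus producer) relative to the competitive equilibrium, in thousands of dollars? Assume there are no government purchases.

57692.6

Rearranging demand gives qd = 1586 - 2p; rearranging supply gives qs = 5p - 2194. Equilibrium: 1586 - 2p = 5p - 2194, so 3780 = 7p and p* = 540, q* = 506.
Because the floor (743) lies above the market-clearing price, it is binding.
At p = 743: qd = 1586 - 2·743 = 100 and qs = 5·743 - 2194 = 1521.
Quantity traded falls to 100. At q = 100 the demand price is (1586 - 100)/2 = 743 and the supply price is (2194 + 100)/5 = 458.8.
Deadweight loss = ½ · (743 - 458.8) · (506 - 100) = ½ · 284.2 · 406 = 57692.6.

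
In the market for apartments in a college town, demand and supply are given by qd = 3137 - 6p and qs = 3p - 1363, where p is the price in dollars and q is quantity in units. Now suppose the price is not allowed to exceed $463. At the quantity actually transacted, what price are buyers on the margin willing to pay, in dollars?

In a free market, 3137 - 6p = 3p - 1363 gives the equilibrium p* = 500, q* = 137.
The ceiling of 463 is below the equilibrium price 500, so it binds.
At p = 463: qd = 3137 - 6·463 = 359 and qs = 3·463 - 1363 = 26.
Only 26 units reach the market. On the demand curve, the marginal buyer's willingness to pay at q = 26 is (3137 - 26)/6 = 518.5.

518.5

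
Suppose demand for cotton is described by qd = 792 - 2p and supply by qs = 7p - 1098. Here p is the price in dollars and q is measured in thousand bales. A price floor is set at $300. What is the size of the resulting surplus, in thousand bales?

Equilibrium: 792 - 2p = 7p - 1098, so 1890 = 9p and p* = 210, q* = 372.
The floor of 300 is above the equilibrium price 210, so it binds.
At p = 300: qd = 792 - 2·300 = 192 and qs = 7·300 - 1098 = 1002.
Surplus = qs - qd = 1002 - 192 = 810.

810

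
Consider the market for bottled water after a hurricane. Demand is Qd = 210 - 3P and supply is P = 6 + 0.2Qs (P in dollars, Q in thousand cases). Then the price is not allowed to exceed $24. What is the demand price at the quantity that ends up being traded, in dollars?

Rearranging supply gives Qs = 5P - 30. Equilibrium: 210 - 3P = 5P - 30, so 240 = 8P and P* = 30, Q* = 120.
Since 24 < 30, the ceiling is binding.
At P = 24: Qd = 210 - 3·24 = 138 and Qs = 5·24 - 30 = 90.
Only 90 units reach the market. On the demand curve, the marginal buyer's willingness to pay at Q = 90 is (210 - 90)/3 = 40.

40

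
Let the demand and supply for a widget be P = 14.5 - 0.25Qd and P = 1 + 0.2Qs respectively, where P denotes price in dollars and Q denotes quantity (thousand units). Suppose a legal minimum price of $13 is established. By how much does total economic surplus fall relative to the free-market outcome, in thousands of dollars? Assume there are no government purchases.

Rearranging demand gives Qd = 58 - 4P; rearranging supply gives Qs = 5P - 5. In a free market, 58 - 4P = 5P - 5 gives the equilibrium P* = 7, Q* = 30.
Because the floor (13) lies above the market-clearing price, it is binding.
At P = 13: Qd = 58 - 4·13 = 6 and Qs = 5·13 - 5 = 60.
Quantity traded falls to 6. At Q = 6 the demand price is (58 - 6)/4 = 13 and the supply price is (5 + 6)/5 = 2.2.
Deadweight loss = ½ · (13 - 2.2) · (30 - 6) = ½ · 10.8 · 24 = 129.6.

129.6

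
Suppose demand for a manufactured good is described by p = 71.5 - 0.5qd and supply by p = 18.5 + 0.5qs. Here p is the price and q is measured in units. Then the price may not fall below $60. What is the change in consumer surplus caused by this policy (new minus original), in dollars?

Rearranging demand gives qd = 143 - 2p; rearranging supply gives qs = 2p - 37. In a free market, 143 - 2p = 2p - 37 gives the equilibrium p* = 45, q* = 53.
Because the floor (60) lies above the market-clearing price, it is binding.
At p = 60: qd = 143 - 2·60 = 23 and qs = 2·60 - 37 = 83.
Consumer surplus without the control is ½ · (71.5 - 45) · 53 = 702.25.
With the floor, consumers buy 23 units at 60, so CS = ½ · (71.5 - 60) · 23 = 132.25.
Change in consumer surplus = 132.25 - 702.25 = -570.

-570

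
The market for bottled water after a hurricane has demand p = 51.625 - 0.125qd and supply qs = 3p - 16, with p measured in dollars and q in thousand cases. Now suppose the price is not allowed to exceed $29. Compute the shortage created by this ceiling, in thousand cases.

Rearranging demand gives qd = 413 - 8p. Without the control the market clears where 413 - 8p = 3p - 16, i.e. p* = 39 and q* = 101.
Because the ceiling (29) lies below the market-clearing price, it is binding.
At p = 29: qd = 413 - 8·29 = 181 and qs = 3·29 - 16 = 71.
Shortage = qd - qs = 181 - 71 = 110.

110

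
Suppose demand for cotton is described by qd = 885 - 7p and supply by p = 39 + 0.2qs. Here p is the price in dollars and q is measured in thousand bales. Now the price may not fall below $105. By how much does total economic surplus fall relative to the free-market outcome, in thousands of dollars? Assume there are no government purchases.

1890

Rearranging supply gives qs = 5p - 195. In a free market, 885 - 7p = 5p - 195 gives the equilibrium p* = 90, q* = 255.
Since 105 > 90, the floor is binding.
At p = 105: qd = 885 - 7·105 = 150 and qs = 5·105 - 195 = 330.
Quantity traded falls to 150. At q = 150 the demand price is (885 - 150)/7 = 105 and the supply price is (195 + 150)/5 = 69.
Deadweight loss = ½ · (105 - 69) · (255 - 150) = ½ · 36 · 105 = 1890.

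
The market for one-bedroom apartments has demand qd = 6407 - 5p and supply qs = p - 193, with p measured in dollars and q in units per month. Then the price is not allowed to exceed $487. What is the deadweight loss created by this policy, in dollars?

Without the control the market clears where 6407 - 5p = p - 193, i.e. p* = 1100 and q* = 907.
Since 487 < 1100, the ceiling is binding.
At p = 487: qd = 6407 - 5·487 = 3972 and qs = 487 - 193 = 294.
Quantity traded falls to 294. At q = 294 the demand price is (6407 - 294)/5 = 1222.6 and the supply price is 193 + 294 = 487.
Deadweight loss = ½ · (1222.6 - 487) · (907 - 294) = ½ · 735.6 · 613 = 225461.4.

225461.4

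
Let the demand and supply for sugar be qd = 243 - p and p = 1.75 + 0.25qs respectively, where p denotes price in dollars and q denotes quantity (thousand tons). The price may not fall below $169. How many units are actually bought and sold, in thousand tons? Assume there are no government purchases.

74

Rearranging supply gives qs = 4p - 7. Setting quantity demanded equal to quantity supplied, 243 - p = 4p - 7, gives p* = 50 and q* = 193.
Since 169 > 50, the floor is binding.
At p = 169: qd = 243 - 169 = 74 and qs = 4·169 - 7 = 669.
The quantity actually transacted is the short side, demand: 74.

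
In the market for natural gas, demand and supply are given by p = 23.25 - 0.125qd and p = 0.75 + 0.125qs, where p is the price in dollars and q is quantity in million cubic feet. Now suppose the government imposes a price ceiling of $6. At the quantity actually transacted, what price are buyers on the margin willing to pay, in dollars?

18

Rearranging demand gives qd = 186 - 8p; rearranging supply gives qs = 8p - 6. Setting quantity demanded equal to quantity supplied, 186 - 8p = 8p - 6, gives p* = 12 and q* = 90.
Since 6 < 12, the ceiling is binding.
At p = 6: qd = 186 - 8·6 = 138 and qs = 8·6 - 6 = 42.
Only 42 units reach the market. On the demand curve, the marginal buyer's willingness to pay at q = 42 is (186 - 42)/8 = 18.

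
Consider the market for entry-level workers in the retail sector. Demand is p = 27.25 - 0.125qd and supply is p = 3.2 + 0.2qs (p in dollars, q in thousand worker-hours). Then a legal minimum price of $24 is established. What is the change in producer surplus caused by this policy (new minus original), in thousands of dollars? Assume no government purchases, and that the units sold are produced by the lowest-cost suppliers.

-74.4

Rearranging demand gives qd = 218 - 8p; rearranging supply gives qs = 5p - 16. Equilibrium: 218 - 8p = 5p - 16, so 234 = 13p and p* = 18, q* = 74.
Because the floor (24) lies above the market-clearing price, it is binding.
At p = 24: qd = 218 - 8·24 = 26 and qs = 5·24 - 16 = 104.
Producer surplus without the control is ½ · (18 - 3.2) · 74 = 547.6.
With the floor, 26 units are sold at 24. The supply price at q = 26 is 8.4, so PS = ½ · [(24 - 3.2) + (24 - 8.4)] · 26 = 473.2.
Change in producer surplus = 473.2 - 547.6 = -74.4.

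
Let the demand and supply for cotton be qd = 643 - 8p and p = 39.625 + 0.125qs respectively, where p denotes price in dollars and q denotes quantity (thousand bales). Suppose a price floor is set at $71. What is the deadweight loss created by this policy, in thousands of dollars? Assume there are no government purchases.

968

Rearranging supply gives qs = 8p - 317. Without the control the market clears where 643 - 8p = 8p - 317, i.e. p* = 60 and q* = 163.
Because the floor (71) lies above the market-clearing price, it is binding.
At p = 71: qd = 643 - 8·71 = 75 and qs = 8·71 - 317 = 251.
Quantity traded falls to 75. At q = 75 the demand price is (643 - 75)/8 = 71 and the supply price is (317 + 75)/8 = 49.
Deadweight loss = ½ · (71 - 49) · (163 - 75) = ½ · 22 · 88 = 968.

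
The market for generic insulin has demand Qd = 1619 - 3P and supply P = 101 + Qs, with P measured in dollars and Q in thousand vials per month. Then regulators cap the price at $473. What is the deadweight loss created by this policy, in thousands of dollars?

Rearranging supply gives Qs = P - 101. Equilibrium: 1619 - 3P = P - 101, so 1720 = 4P and P* = 430, Q* = 329.
Since 473 is above P* = 430, the ceiling does not bind and the free-market outcome prevails.
Since the control does not bind, no trades are prevented and deadweight loss is zero.

0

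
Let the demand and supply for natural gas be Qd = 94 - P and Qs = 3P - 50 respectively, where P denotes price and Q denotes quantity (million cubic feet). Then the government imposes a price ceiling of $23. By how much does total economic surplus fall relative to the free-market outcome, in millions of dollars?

Without the control the market clears where 94 - P = 3P - 50, i.e. P* = 36 and Q* = 58.
Since 23 < 36, the ceiling is binding.
At P = 23: Qd = 94 - 23 = 71 and Qs = 3·23 - 50 = 19.
Quantity traded falls to 19. At Q = 19 the demand price is 94 - 19 = 75 and the supply price is (50 + 19)/3 = 23.
Deadweight loss = ½ · (75 - 23) · (58 - 19) = ½ · 52 · 39 = 1014.

1014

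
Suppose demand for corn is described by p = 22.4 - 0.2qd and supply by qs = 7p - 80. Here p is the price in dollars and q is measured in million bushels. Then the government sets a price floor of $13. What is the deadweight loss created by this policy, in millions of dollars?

0

Rearranging demand gives qd = 112 - 5p. In a free market, 112 - 5p = 7p - 80 gives the equilibrium p* = 16, q* = 32.
Since 13 is below p* = 16, the floor does not bind and the free-market outcome prevails.
Since the control does not bind, no trades are prevented and deadweight loss is zero.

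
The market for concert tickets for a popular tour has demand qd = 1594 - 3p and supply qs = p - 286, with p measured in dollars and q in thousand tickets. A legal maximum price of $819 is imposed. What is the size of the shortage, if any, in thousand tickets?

Equilibrium: 1594 - 3p = p - 286, so 1880 = 4p and p* = 470, q* = 184.
Since 819 is above p* = 470, the ceiling does not bind and the free-market outcome prevails.
Since the control does not bind, there is no shortage.

0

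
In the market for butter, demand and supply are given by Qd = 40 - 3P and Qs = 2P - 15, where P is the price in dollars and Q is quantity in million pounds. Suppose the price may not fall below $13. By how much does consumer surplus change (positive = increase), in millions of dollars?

-8

In a free market, 40 - 3P = 2P - 15 gives the equilibrium P* = 11, Q* = 7.
Because the floor (13) lies above the market-clearing price, it is binding.
At P = 13: Qd = 40 - 3·13 = 1 and Qs = 2·13 - 15 = 11.
Consumer surplus without the control is ½ · (40/3 - 11) · 7 = 49/6.
With the floor, consumers buy 1 units at 13, so CS = ½ · (40/3 - 13) · 1 = 1/6.
Change in consumer surplus = 1/6 - 49/6 = -8.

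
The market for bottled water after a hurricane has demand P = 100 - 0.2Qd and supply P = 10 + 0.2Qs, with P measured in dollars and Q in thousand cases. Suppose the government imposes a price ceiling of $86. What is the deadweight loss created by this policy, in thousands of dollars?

Rearranging demand gives Qd = 500 - 5P; rearranging supply gives Qs = 5P - 50. Setting quantity demanded equal to quantity supplied, 500 - 5P = 5P - 50, gives P* = 55 and Q* = 225.
Since 86 is above P* = 55, the ceiling does not bind and the free-market outcome prevails.
Since the control does not bind, no trades are prevented and deadweight loss is zero.

0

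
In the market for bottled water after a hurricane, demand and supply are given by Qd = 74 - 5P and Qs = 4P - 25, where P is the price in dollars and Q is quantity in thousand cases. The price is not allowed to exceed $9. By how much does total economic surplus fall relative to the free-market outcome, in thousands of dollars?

Setting quantity demanded equal to quantity supplied, 74 - 5P = 4P - 25, gives P* = 11 and Q* = 19.
The ceiling of 9 is below the equilibrium price 11, so it binds.
At P = 9: Qd = 74 - 5·9 = 29 and Qs = 4·9 - 25 = 11.
Quantity traded falls to 11. At Q = 11 the demand price is (74 - 11)/5 = 12.6 and the supply price is (25 + 11)/4 = 9.
Deadweight loss = ½ · (12.6 - 9) · (19 - 11) = ½ · 3.6 · 8 = 14.4.

14.4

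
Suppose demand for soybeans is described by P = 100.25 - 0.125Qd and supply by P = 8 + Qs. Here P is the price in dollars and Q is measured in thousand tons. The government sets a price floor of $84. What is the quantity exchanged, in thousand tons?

Rearranging demand gives Qd = 802 - 8P; rearranging supply gives Qs = P - 8. Without the control the market clears where 802 - 8P = P - 8, i.e. P* = 90 and Q* = 82.
The floor of 84 is below the equilibrium price 90, so it is not binding; the market clears at P* = 90, Q* = 82.

82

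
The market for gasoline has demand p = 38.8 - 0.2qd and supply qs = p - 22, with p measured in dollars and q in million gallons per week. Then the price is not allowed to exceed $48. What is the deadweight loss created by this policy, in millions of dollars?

0

Rearranging demand gives qd = 194 - 5p. Without the control the market clears where 194 - 5p = p - 22, i.e. p* = 36 and q* = 14.
The ceiling of 48 is above the equilibrium price 36, so it is not binding; the market clears at p* = 36, q* = 14.
Since the control does not bind, no trades are prevented and deadweight loss is zero.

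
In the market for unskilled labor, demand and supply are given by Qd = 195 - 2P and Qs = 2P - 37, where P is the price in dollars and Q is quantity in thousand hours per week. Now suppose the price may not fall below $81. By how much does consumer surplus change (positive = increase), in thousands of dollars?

-1288

Setting quantity demanded equal to quantity supplied, 195 - 2P = 2P - 37, gives P* = 58 and Q* = 79.
Because the floor (81) lies above the market-clearing price, it is binding.
At P = 81: Qd = 195 - 2·81 = 33 and Qs = 2·81 - 37 = 125.
Consumer surplus without the control is ½ · (97.5 - 58) · 79 = 1560.25.
With the floor, consumers buy 33 units at 81, so CS = ½ · (97.5 - 81) · 33 = 272.25.
Change in consumer surplus = 272.25 - 1560.25 = -1288.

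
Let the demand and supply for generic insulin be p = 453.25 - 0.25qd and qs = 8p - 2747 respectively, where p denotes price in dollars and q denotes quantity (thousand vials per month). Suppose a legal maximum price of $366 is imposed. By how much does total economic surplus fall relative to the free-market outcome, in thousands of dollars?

2352

Rearranging demand gives qd = 1813 - 4p. Setting quantity demanded equal to quantity supplied, 1813 - 4p = 8p - 2747, gives p* = 380 and q* = 293.
Since 366 < 380, the ceiling is binding.
At p = 366: qd = 1813 - 4·366 = 349 and qs = 8·366 - 2747 = 181.
Quantity traded falls to 181. At q = 181 the demand price is (1813 - 181)/4 = 408 and the supply price is (2747 + 181)/8 = 366.
Deadweight loss = ½ · (408 - 366) · (293 - 181) = ½ · 42 · 112 = 2352.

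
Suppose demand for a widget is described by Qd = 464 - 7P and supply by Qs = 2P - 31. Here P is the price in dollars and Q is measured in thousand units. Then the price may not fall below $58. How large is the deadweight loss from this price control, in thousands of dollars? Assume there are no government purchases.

141.75

Without the control the market clears where 464 - 7P = 2P - 31, i.e. P* = 55 and Q* = 79.
Since 58 > 55, the floor is binding.
At P = 58: Qd = 464 - 7·58 = 58 and Qs = 2·58 - 31 = 85.
Quantity traded falls to 58. At Q = 58 the demand price is (464 - 58)/7 = 58 and the supply price is (31 + 58)/2 = 44.5.
Deadweight loss = ½ · (58 - 44.5) · (79 - 58) = ½ · 13.5 · 21 = 141.75.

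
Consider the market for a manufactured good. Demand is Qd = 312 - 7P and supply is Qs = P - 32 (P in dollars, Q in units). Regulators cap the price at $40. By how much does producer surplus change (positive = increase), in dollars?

Setting quantity demanded equal to quantity supplied, 312 - 7P = P - 32, gives P* = 43 and Q* = 11.
The ceiling of 40 is below the equilibrium price 43, so it binds.
At P = 40: Qd = 312 - 7·40 = 32 and Qs = 40 - 32 = 8.
Producer surplus without the control is ½ · (43 - 32) · 11 = 60.5.
With the ceiling, producers sell 8 units at 40, so PS = ½ · (40 - 32) · 8 = 32.
Change in producer surplus = 32 - 60.5 = -28.5.

-28.5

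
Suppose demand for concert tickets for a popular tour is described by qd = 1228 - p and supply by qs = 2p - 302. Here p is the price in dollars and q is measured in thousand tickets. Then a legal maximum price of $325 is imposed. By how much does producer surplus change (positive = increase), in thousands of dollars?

Equilibrium: 1228 - p = 2p - 302, so 1530 = 3p and p* = 510, q* = 718.
Since 325 < 510, the ceiling is binding.
At p = 325: qd = 1228 - 325 = 903 and qs = 2·325 - 302 = 348.
Producer surplus without the control is ½ · (510 - 151) · 718 = 128881.
With the ceiling, producers sell 348 units at 325, so PS = ½ · (325 - 151) · 348 = 30276.
Change in producer surplus = 30276 - 128881 = -98605.

-98605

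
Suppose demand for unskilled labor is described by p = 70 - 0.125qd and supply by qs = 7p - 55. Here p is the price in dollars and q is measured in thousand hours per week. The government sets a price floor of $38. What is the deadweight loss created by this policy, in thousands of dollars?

0

Rearranging demand gives qd = 560 - 8p. Without the control the market clears where 560 - 8p = 7p - 55, i.e. p* = 41 and q* = 232.
The floor of 38 is below the equilibrium price 41, so it is not binding; the market clears at p* = 41, q* = 232.
Since the control does not bind, no trades are prevented and deadweight loss is zero.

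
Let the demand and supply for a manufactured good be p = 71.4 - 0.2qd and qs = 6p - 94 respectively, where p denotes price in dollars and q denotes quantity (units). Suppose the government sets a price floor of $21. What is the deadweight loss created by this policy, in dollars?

0

Rearranging demand gives qd = 357 - 5p. Setting quantity demanded equal to quantity supplied, 357 - 5p = 6p - 94, gives p* = 41 and q* = 152.
Since 21 is below p* = 41, the floor does not bind and the free-market outcome prevails.
Since the control does not bind, no trades are prevented and deadweight loss is zero.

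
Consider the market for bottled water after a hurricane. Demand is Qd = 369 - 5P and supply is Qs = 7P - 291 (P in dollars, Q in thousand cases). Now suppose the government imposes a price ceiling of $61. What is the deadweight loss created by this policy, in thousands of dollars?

0

Setting quantity demanded equal to quantity supplied, 369 - 5P = 7P - 291, gives P* = 55 and Q* = 94.
Since 61 is above P* = 55, the ceiling does not bind and the free-market outcome prevails.
Since the control does not bind, no trades are prevented and deadweight loss is zero.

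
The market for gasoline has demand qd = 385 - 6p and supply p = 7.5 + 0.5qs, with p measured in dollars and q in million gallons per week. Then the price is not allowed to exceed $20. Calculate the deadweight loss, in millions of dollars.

Rearranging supply gives qs = 2p - 15. Without the control the market clears where 385 - 6p = 2p - 15, i.e. p* = 50 and q* = 85.
Because the ceiling (20) lies below the market-clearing price, it is binding.
At p = 20: qd = 385 - 6·20 = 265 and qs = 2·20 - 15 = 25.
Quantity traded falls to 25. At q = 25 the demand price is (385 - 25)/6 = 60 and the supply price is (15 + 25)/2 = 20.
Deadweight loss = ½ · (60 - 20) · (85 - 25) = ½ · 40 · 60 = 1200.

1200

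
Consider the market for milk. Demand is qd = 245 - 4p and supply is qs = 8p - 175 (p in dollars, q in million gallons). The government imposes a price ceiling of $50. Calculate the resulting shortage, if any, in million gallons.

0

Equilibrium: 245 - 4p = 8p - 175, so 420 = 12p and p* = 35, q* = 105.
The ceiling of 50 is above the equilibrium price 35, so it is not binding; the market clears at p* = 35, q* = 105.
Since the control does not bind, there is no shortage.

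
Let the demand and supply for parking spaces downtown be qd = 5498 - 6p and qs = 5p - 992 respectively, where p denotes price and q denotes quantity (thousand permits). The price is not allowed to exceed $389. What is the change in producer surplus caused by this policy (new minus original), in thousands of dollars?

-292555.5

Equilibrium: 5498 - 6p = 5p - 992, so 6490 = 11p and p* = 590, q* = 1958.
The ceiling of 389 is below the equilibrium price 590, so it binds.
At p = 389: qd = 5498 - 6·389 = 3164 and qs = 5·389 - 992 = 953.
Producer surplus without the control is ½ · (590 - 198.4) · 1958 = 383376.4.
With the ceiling, producers sell 953 units at 389, so PS = ½ · (389 - 198.4) · 953 = 90820.9.
Change in producer surplus = 90820.9 - 383376.4 = -292555.5.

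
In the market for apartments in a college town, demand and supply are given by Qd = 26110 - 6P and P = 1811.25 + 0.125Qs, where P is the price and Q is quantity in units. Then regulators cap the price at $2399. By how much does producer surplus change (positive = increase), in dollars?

-3359706

Rearranging supply gives Qs = 8P - 14490. Setting quantity demanded equal to quantity supplied, 26110 - 6P = 8P - 14490, gives P* = 2900 and Q* = 8710.
The ceiling of 2399 is below the equilibrium price 2900, so it binds.
At P = 2399: Qd = 26110 - 6·2399 = 11716 and Qs = 8·2399 - 14490 = 4702.
Producer surplus without the control is ½ · (2900 - 1811.25) · 8710 = 4741506.25.
With the ceiling, producers sell 4702 units at 2399, so PS = ½ · (2399 - 1811.25) · 4702 = 1381800.25.
Change in producer surplus = 1381800.25 - 4741506.25 = -3359706.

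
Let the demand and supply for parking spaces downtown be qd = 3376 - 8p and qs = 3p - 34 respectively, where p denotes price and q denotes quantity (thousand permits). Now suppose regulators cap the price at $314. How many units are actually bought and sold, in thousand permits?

896

Without the control the market clears where 3376 - 8p = 3p - 34, i.e. p* = 310 and q* = 896.
Since 314 is above p* = 310, the ceiling does not bind and the free-market outcome prevails.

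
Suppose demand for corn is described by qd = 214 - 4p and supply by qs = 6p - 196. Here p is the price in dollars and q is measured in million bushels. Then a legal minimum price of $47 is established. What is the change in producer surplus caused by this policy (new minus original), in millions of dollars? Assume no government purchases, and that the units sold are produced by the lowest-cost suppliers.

108

In a free market, 214 - 4p = 6p - 196 gives the equilibrium p* = 41, q* = 50.
Because the floor (47) lies above the market-clearing price, it is binding.
At p = 47: qd = 214 - 4·47 = 26 and qs = 6·47 - 196 = 86.
Producer surplus without the control is ½ · (41 - 98/3) · 50 = 625/3.
With the floor, 26 units are sold at 47. The supply price at q = 26 is 37, so PS = ½ · [(47 - 98/3) + (47 - 37)] · 26 = 949/3.
Change in producer surplus = 949/3 - 625/3 = 108.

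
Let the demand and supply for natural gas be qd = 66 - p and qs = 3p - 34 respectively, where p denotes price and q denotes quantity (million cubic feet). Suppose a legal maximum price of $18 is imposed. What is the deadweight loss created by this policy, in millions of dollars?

294

Setting quantity demanded equal to quantity supplied, 66 - p = 3p - 34, gives p* = 25 and q* = 41.
The ceiling of 18 is below the equilibrium price 25, so it binds.
At p = 18: qd = 66 - 18 = 48 and qs = 3·18 - 34 = 20.
Quantity traded falls to 20. At q = 20 the demand price is 66 - 20 = 46 and the supply price is (34 + 20)/3 = 18.
Deadweight loss = ½ · (46 - 18) · (41 - 20) = ½ · 28 · 21 = 294.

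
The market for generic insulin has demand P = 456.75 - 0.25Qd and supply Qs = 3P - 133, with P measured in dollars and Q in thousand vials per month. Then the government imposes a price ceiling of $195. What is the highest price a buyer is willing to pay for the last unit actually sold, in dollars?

Rearranging demand gives Qd = 1827 - 4P. Equilibrium: 1827 - 4P = 3P - 133, so 1960 = 7P and P* = 280, Q* = 707.
The ceiling of 195 is below the equilibrium price 280, so it binds.
At P = 195: Qd = 1827 - 4·195 = 1047 and Qs = 3·195 - 133 = 452.
Only 452 units reach the market. On the demand curve, the marginal buyer's willingness to pay at Q = 452 is (1827 - 452)/4 = 343.75.

343.75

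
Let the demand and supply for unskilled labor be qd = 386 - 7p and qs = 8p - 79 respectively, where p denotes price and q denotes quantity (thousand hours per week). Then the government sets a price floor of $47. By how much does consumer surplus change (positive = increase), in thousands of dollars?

Equilibrium: 386 - 7p = 8p - 79, so 465 = 15p and p* = 31, q* = 169.
The floor of 47 is above the equilibrium price 31, so it binds.
At p = 47: qd = 386 - 7·47 = 57 and qs = 8·47 - 79 = 297.
Consumer surplus without the control is ½ · (386/7 - 31) · 169 = 28561/14.
With the floor, consumers buy 57 units at 47, so CS = ½ · (386/7 - 47) · 57 = 3249/14.
Change in consumer surplus = 3249/14 - 28561/14 = -1808.

-1808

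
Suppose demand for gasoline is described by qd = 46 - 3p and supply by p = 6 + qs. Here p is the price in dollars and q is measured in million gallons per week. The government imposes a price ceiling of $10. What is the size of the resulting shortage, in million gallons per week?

12

Rearranging supply gives qs = p - 6. Equilibrium: 46 - 3p = p - 6, so 52 = 4p and p* = 13, q* = 7.
The ceiling of 10 is below the equilibrium price 13, so it binds.
At p = 10: qd = 46 - 3·10 = 16 and qs = 10 - 6 = 4.
Shortage = qd - qs = 16 - 4 = 12.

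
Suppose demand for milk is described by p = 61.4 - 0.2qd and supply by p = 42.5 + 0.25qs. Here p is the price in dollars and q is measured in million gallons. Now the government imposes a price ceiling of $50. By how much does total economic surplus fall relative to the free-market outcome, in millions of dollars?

32.4

Rearranging demand gives qd = 307 - 5p; rearranging supply gives qs = 4p - 170. Without the control the market clears where 307 - 5p = 4p - 170, i.e. p* = 53 and q* = 42.
Since 50 < 53, the ceiling is binding.
At p = 50: qd = 307 - 5·50 = 57 and qs = 4·50 - 170 = 30.
Quantity traded falls to 30. At q = 30 the demand price is (307 - 30)/5 = 55.4 and the supply price is (170 + 30)/4 = 50.
Deadweight loss = ½ · (55.4 - 50) · (42 - 30) = ½ · 5.4 · 12 = 32.4.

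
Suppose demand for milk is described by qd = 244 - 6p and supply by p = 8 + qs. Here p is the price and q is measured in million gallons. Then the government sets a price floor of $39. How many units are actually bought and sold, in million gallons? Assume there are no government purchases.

10

Rearranging supply gives qs = p - 8. Setting quantity demanded equal to quantity supplied, 244 - 6p = p - 8, gives p* = 36 and q* = 28.
Because the floor (39) lies above the market-clearing price, it is binding.
At p = 39: qd = 244 - 6·39 = 10 and qs = 39 - 8 = 31.
The quantity actually transacted is the short side, demand: 10.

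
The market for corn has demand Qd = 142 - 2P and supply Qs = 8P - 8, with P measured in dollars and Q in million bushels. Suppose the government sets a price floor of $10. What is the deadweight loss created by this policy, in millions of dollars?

Equilibrium: 142 - 2P = 8P - 8, so 150 = 10P and P* = 15, Q* = 112.
Since 10 is below P* = 15, the floor does not bind and the free-market outcome prevails.
Since the control does not bind, no trades are prevented and deadweight loss is zero.

0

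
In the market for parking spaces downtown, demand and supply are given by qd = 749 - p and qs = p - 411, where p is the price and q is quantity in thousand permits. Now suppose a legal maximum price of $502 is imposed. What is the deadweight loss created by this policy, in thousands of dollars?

6084

Without the control the market clears where 749 - p = p - 411, i.e. p* = 580 and q* = 169.
Because the ceiling (502) lies below the market-clearing price, it is binding.
At p = 502: qd = 749 - 502 = 247 and qs = 502 - 411 = 91.
Quantity traded falls to 91. At q = 91 the demand price is 749 - 91 = 658 and the supply price is 411 + 91 = 502.
Deadweight loss = ½ · (658 - 502) · (169 - 91) = ½ · 156 · 78 = 6084.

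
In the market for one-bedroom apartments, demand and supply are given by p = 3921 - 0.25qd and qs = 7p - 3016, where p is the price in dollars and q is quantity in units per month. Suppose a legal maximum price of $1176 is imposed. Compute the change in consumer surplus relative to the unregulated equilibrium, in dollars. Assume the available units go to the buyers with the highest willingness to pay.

1051406

Rearranging demand gives qd = 15684 - 4p. In a free market, 15684 - 4p = 7p - 3016 gives the equilibrium p* = 1700, q* = 8884.
The ceiling of 1176 is below the equilibrium price 1700, so it binds.
At p = 1176: qd = 15684 - 4·1176 = 10980 and qs = 7·1176 - 3016 = 5216.
Consumer surplus without the control is ½ · (3921 - 1700) · 8884 = 9865682.
With the ceiling, 5216 units are sold at 1176 (assume they go to the highest-value buyers). The demand price at q = 5216 is 2617, so CS = ½ · [(3921 - 1176) + (2617 - 1176)] · 5216 = 10917088.
Change in consumer surplus = 10917088 - 9865682 = 1051406.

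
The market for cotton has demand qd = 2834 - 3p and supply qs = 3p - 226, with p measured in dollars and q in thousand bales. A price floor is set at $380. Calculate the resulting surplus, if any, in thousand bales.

Without the control the market clears where 2834 - 3p = 3p - 226, i.e. p* = 510 and q* = 1304.
The floor of 380 is below the equilibrium price 510, so it is not binding; the market clears at p* = 510, q* = 1304.
Since the control does not bind, there is no surplus.

0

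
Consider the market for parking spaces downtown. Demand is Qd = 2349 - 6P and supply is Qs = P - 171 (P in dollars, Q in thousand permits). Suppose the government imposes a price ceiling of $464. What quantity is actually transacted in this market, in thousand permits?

Without the control the market clears where 2349 - 6P = P - 171, i.e. P* = 360 and Q* = 189.
The ceiling of 464 is above the equilibrium price 360, so it is not binding; the market clears at P* = 360, Q* = 189.

189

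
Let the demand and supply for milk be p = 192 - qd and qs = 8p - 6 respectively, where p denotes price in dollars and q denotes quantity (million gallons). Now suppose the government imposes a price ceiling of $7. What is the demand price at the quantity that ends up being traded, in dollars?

Rearranging demand gives qd = 192 - p. Without the control the market clears where 192 - p = 8p - 6, i.e. p* = 22 and q* = 170.
The ceiling of 7 is below the equilibrium price 22, so it binds.
At p = 7: qd = 192 - 7 = 185 and qs = 8·7 - 6 = 50.
Only 50 units reach the market. On the demand curve, the marginal buyer's willingness to pay at q = 50 is (192 - 50) = 142.

142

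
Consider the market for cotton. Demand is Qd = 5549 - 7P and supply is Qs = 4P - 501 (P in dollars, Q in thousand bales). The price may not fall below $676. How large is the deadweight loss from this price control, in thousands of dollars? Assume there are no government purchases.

In a free market, 5549 - 7P = 4P - 501 gives the equilibrium P* = 550, Q* = 1699.
The floor of 676 is above the equilibrium price 550, so it binds.
At P = 676: Qd = 5549 - 7·676 = 817 and Qs = 4·676 - 501 = 2203.
Quantity traded falls to 817. At Q = 817 the demand price is (5549 - 817)/7 = 676 and the supply price is (501 + 817)/4 = 329.5.
Deadweight loss = ½ · (676 - 329.5) · (1699 - 817) = ½ · 346.5 · 882 = 152806.5.

152806.5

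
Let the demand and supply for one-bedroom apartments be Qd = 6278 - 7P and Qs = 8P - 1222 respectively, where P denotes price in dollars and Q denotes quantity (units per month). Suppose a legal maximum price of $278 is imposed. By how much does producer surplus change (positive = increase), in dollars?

-419580

Setting quantity demanded equal to quantity supplied, 6278 - 7P = 8P - 1222, gives P* = 500 and Q* = 2778.
The ceiling of 278 is below the equilibrium price 500, so it binds.
At P = 278: Qd = 6278 - 7·278 = 4332 and Qs = 8·278 - 1222 = 1002.
Producer surplus without the control is ½ · (500 - 152.75) · 2778 = 482330.25.
With the ceiling, producers sell 1002 units at 278, so PS = ½ · (278 - 152.75) · 1002 = 62750.25.
Change in producer surplus = 62750.25 - 482330.25 = -419580.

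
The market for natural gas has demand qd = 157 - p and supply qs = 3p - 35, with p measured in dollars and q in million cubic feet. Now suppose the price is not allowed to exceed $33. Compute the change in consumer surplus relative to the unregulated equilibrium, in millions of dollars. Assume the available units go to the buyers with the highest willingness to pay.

-52.5

Equilibrium: 157 - p = 3p - 35, so 192 = 4p and p* = 48, q* = 109.
Since 33 < 48, the ceiling is binding.
At p = 33: qd = 157 - 33 = 124 and qs = 3·33 - 35 = 64.
Consumer surplus without the control is ½ · (157 - 48) · 109 = 5940.5.
With the ceiling, 64 units are sold at 33 (assume they go to the highest-value buyers). The demand price at q = 64 is 93, so CS = ½ · [(157 - 33) + (93 - 33)] · 64 = 5888.
Change in consumer surplus = 5888 - 5940.5 = -52.5.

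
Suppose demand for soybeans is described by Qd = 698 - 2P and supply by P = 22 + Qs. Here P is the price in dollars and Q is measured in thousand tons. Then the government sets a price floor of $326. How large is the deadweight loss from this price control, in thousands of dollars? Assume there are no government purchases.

Rearranging supply gives Qs = P - 22. Equilibrium: 698 - 2P = P - 22, so 720 = 3P and P* = 240, Q* = 218.
Because the floor (326) lies above the market-clearing price, it is binding.
At P = 326: Qd = 698 - 2·326 = 46 and Qs = 326 - 22 = 304.
Quantity traded falls to 46. At Q = 46 the demand price is (698 - 46)/2 = 326 and the supply price is 22 + 46 = 68.
Deadweight loss = ½ · (326 - 68) · (218 - 46) = ½ · 258 · 172 = 22188.

22188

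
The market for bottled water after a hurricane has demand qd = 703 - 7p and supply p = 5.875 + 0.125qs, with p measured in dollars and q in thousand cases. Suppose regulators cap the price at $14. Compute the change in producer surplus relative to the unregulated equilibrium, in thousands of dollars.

Rearranging supply gives qs = 8p - 47. Equilibrium: 703 - 7p = 8p - 47, so 750 = 15p and p* = 50, q* = 353.
The ceiling of 14 is below the equilibrium price 50, so it binds.
At p = 14: qd = 703 - 7·14 = 605 and qs = 8·14 - 47 = 65.
Producer surplus without the control is ½ · (50 - 5.875) · 353 = 7788.0625.
With the ceiling, producers sell 65 units at 14, so PS = ½ · (14 - 5.875) · 65 = 264.0625.
Change in producer surplus = 264.0625 - 7788.0625 = -7524.

-7524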